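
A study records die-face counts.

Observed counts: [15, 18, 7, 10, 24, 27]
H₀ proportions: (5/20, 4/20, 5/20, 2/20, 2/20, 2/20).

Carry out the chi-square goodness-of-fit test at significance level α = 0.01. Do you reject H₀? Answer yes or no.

n = 101; E_i = n·p_i = [25.25, 20.20, 25.25, 10.10, 10.10, 10.10]
χ² = (15−25.25)²/25.25 + (18−20.20)²/20.20 + (7−25.25)²/25.25 + (10−10.10)²/10.10 + (24−10.10)²/10.10 + (27−10.10)²/10.10 = 65.0000
df = 5
p-value (upper-tail) = 0.00000
At α=0.01: p < α → reject H₀

reject H₀: yes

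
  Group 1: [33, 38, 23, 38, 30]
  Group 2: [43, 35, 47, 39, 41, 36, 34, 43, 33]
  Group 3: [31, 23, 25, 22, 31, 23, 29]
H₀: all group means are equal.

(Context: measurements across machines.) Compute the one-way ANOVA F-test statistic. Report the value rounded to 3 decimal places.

test statistic = 13.205

Group means [32.40, 39.00, 26.29], grand mean 33.190
SSB = Σnᵢ(x̄ᵢ−x̄)² = 640.610; SSW = ΣΣ(x−x̄ᵢ)² = 436.629
MSB = 640.610/2 = 320.3048; MSW = 436.629/18 = 24.2571
F = MSB/MSW = 13.2046
df = (2, 18)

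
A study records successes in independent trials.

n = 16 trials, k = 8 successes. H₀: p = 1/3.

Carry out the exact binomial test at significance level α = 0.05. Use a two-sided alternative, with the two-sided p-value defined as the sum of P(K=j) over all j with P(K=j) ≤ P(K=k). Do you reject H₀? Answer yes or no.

Exact binomial: n=16, k=8, p₀=1/3=0.3333
P(X=j) = C(n,j)·p₀^j·(1−p₀)^(n−j); p = Σ P(X=j) over j with P(X=j) ≤ P(X=8)
p-value (two-sided) = 0.18588
At α=0.05: p ≥ α → fail to reject H₀

reject H₀: no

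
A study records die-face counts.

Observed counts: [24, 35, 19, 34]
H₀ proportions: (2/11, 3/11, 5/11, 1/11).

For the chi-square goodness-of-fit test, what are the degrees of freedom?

degrees of freedom = 3

df = k − 1 = 4 − 1 = 3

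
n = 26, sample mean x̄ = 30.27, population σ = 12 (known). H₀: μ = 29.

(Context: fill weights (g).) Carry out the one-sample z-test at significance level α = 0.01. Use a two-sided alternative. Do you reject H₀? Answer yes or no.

SE = σ/√n = 12/√26 = 2.3534
z = (x̄−μ₀)/SE = (30.27−29)/2.3534 = 0.5396
p-value (two-sided) = 0.58944
At α=0.01: p ≥ α → fail to reject H₀

reject H₀: no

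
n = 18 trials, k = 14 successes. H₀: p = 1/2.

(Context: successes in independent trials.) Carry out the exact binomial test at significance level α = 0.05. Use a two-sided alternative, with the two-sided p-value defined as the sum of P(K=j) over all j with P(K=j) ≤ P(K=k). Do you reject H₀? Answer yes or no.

reject H₀: yes

Exact binomial: n=18, k=14, p₀=1/2=0.5000
P(X=j) = C(n,j)·p₀^j·(1−p₀)^(n−j); p = Σ P(X=j) over j with P(X=j) ≤ P(X=14)
p-value (two-sided) = 0.03088
At α=0.05: p < α → reject H₀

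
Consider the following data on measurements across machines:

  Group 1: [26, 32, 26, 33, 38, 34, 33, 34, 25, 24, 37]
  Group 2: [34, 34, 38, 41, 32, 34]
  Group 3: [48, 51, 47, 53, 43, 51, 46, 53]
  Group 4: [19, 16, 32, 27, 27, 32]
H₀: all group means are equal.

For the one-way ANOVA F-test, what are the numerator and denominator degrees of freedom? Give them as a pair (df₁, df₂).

k = 4 groups, N = 31 total
df = (k−1, N−k) = (4−1, 31−4) = (3, 27)

degrees of freedom = [3, 27]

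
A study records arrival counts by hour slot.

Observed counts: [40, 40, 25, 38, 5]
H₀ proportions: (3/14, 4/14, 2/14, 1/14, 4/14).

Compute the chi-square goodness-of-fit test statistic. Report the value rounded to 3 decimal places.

test statistic = 107.035

n = 148; E_i = n·p_i = [31.71, 42.29, 21.14, 10.57, 42.29]
χ² = (40−31.71)²/31.71 + (40−42.29)²/42.29 + (25−21.14)²/21.14 + (38−10.57)²/10.57 + (5−42.29)²/42.29 = 107.0349
df = 4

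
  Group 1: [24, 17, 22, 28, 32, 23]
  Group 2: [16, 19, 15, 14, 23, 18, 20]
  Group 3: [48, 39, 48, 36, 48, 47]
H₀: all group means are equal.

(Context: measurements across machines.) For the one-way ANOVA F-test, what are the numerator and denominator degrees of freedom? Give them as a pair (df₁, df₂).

k = 3 groups, N = 19 total
df = (k−1, N−k) = (3−1, 19−3) = (2, 16)

degrees of freedom = [2, 16]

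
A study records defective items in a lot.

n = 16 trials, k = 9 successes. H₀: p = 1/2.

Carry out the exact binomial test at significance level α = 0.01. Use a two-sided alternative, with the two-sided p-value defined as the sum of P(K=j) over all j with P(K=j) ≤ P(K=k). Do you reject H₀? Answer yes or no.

reject H₀: no

Exact binomial: n=16, k=9, p₀=1/2=0.5000
P(X=j) = C(n,j)·p₀^j·(1−p₀)^(n−j); p = Σ P(X=j) over j with P(X=j) ≤ P(X=9)
p-value (two-sided) = 0.80362
At α=0.01: p ≥ α → fail to reject H₀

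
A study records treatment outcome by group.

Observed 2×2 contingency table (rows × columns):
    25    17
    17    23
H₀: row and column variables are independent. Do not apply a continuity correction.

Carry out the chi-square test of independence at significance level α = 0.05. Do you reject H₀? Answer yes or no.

Row totals [42, 40], col totals [42, 40], n=82
χ² = (25−21.51)²/21.51 + (17−20.49)²/20.49 + (17−20.49)²/20.49 + (23−19.51)²/19.51 = 2.3764
df = 1
p-value (upper-tail) = 0.12318
At α=0.05: p ≥ α → fail to reject H₀

reject H₀: no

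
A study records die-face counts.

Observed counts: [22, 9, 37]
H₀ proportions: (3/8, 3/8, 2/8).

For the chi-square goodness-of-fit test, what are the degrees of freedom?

df = k − 1 = 3 − 1 = 2

degrees of freedom = 2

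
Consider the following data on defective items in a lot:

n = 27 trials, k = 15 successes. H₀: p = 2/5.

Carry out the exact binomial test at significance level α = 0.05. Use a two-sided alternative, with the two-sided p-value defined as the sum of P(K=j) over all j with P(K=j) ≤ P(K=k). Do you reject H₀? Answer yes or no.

reject H₀: no

Exact binomial: n=27, k=15, p₀=2/5=0.4000
P(X=j) = C(n,j)·p₀^j·(1−p₀)^(n−j); p = Σ P(X=j) over j with P(X=j) ≤ P(X=15)
p-value (two-sided) = 0.11642
At α=0.05: p ≥ α → fail to reject H₀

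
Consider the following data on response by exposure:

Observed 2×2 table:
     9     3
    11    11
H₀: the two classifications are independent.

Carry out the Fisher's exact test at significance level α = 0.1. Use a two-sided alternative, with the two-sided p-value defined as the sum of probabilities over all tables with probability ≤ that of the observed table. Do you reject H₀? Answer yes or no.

reject H₀: no

Margins: r₁=12, r₂=22, c₁=20, c₂=14, n=34
p_obs = C(12,9)·C(22,11)/C(34,20); sum pmf over tables with pmf ≤ p_obs
p-value (two-sided) = 0.27476
At α=0.1: p ≥ α → fail to reject H₀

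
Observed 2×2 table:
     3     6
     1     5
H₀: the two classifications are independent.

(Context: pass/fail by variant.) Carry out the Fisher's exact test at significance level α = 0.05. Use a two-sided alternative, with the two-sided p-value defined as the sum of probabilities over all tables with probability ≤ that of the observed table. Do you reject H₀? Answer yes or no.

Margins: r₁=9, r₂=6, c₁=4, c₂=11, n=15
p_obs = C(9,3)·C(6,1)/C(15,4); sum pmf over tables with pmf ≤ p_obs
p-value (two-sided) = 0.60440
At α=0.05: p ≥ α → fail to reject H₀

reject H₀: no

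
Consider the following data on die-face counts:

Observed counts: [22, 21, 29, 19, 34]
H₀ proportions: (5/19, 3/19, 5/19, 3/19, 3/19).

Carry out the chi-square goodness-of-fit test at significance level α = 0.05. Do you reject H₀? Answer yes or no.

reject H₀: yes

n = 125; E_i = n·p_i = [32.89, 19.74, 32.89, 19.74, 19.74]
χ² = (22−32.89)²/32.89 + (21−19.74)²/19.74 + (29−32.89)²/32.89 + (19−19.74)²/19.74 + (34−19.74)²/19.74 = 14.4853
df = 4
p-value (upper-tail) = 0.00590
At α=0.05: p < α → reject H₀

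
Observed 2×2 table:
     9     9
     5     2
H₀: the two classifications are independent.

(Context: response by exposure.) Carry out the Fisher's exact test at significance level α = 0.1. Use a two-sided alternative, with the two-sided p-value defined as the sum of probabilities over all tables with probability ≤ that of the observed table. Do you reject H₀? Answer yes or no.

Margins: r₁=18, r₂=7, c₁=14, c₂=11, n=25
p_obs = C(18,9)·C(7,5)/C(25,14); sum pmf over tables with pmf ≤ p_obs
p-value (two-sided) = 0.40652
At α=0.1: p ≥ α → fail to reject H₀

reject H₀: no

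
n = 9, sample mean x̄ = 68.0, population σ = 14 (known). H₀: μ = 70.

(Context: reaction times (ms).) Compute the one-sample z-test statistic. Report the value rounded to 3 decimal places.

SE = σ/√n = 14/√9 = 4.6667
z = (x̄−μ₀)/SE = (68.0−70)/4.6667 = -0.4286

test statistic = -0.429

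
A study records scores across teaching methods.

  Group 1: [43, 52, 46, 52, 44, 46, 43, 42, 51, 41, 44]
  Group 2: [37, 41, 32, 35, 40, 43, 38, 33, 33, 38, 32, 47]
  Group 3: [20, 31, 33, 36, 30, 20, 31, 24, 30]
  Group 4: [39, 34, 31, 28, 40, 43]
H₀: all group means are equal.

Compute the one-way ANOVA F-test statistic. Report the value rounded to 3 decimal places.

Group means [45.82, 37.42, 28.33, 35.83], grand mean 37.447
SSB = Σnᵢ(x̄ᵢ−x̄)² = 1534.008; SSW = ΣΣ(x−x̄ᵢ)² = 835.386
MSB = 1534.008/3 = 511.3361; MSW = 835.386/34 = 24.5702
F = MSB/MSW = 20.8112
df = (3, 34)

test statistic = 20.811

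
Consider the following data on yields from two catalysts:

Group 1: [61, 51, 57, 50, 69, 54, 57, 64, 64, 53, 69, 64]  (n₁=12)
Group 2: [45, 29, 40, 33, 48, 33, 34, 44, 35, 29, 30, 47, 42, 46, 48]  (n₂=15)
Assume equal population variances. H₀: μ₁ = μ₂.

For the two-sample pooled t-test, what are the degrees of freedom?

degrees of freedom = 25

df = n₁ + n₂ − 2 = 12 + 15 − 2 = 25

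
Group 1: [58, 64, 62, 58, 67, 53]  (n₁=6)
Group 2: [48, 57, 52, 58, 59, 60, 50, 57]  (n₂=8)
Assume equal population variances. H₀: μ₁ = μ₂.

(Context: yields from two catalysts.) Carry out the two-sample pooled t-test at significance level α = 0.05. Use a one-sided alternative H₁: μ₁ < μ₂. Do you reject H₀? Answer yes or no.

reject H₀: no

x̄₁=60.333, s₁=5.007, n₁=6
x̄₂=55.125, s₂=4.486, n₂=8
s_p² = [5·5.007² + 7·4.486²]/12 = 22.1840
SE = √(s_p²·(1/6+1/8)) = 2.5437
t = (60.333−55.125)/2.5437 = 2.0476
df = 12
p-value (one-sided, H₁ less) = 0.96843
At α=0.05: p ≥ α → fail to reject H₀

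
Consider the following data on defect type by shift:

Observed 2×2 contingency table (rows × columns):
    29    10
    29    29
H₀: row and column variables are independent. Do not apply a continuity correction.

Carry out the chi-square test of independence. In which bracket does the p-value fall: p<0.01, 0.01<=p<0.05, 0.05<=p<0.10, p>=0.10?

p-value bracket: 0.01<=p<0.05

Row totals [39, 58], col totals [58, 39], n=97
χ² = (29−23.32)²/23.32 + (10−15.68)²/15.68 + (29−34.68)²/34.68 + (29−23.32)²/23.32 = 5.7556
df = 1
p-value (upper-tail) = 0.01644
→ bracket: 0.01<=p<0.05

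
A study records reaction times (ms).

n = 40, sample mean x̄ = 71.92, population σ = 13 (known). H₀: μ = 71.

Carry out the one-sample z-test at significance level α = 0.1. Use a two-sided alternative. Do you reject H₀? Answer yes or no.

SE = σ/√n = 13/√40 = 2.0555
z = (x̄−μ₀)/SE = (71.92−71)/2.0555 = 0.4476
p-value (two-sided) = 0.65445
At α=0.1: p ≥ α → fail to reject H₀

reject H₀: no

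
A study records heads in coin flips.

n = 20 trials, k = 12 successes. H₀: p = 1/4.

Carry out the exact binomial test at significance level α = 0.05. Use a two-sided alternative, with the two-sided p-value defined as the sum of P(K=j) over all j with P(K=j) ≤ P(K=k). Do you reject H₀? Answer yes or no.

reject H₀: yes

Exact binomial: n=20, k=12, p₀=1/4=0.2500
P(X=j) = C(n,j)·p₀^j·(1−p₀)^(n−j); p = Σ P(X=j) over j with P(X=j) ≤ P(X=12)
p-value (two-sided) = 0.00094
At α=0.05: p < α → reject H₀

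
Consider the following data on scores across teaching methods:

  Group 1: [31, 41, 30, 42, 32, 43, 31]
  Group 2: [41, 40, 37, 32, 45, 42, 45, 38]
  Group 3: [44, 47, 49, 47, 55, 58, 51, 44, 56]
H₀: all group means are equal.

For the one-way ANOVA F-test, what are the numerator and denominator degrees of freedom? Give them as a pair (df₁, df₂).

k = 3 groups, N = 24 total
df = (k−1, N−k) = (3−1, 24−3) = (2, 21)

degrees of freedom = [2, 21]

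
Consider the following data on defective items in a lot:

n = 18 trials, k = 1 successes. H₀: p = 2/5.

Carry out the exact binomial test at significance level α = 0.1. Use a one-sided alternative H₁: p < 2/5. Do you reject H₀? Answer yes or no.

reject H₀: yes

Exact binomial: n=18, k=1, p₀=2/5=0.4000
P(X≤1) from Σ C(n,i)·p₀^i·(1−p₀)^(n−i)
p-value (one-sided, H₁ less) = 0.00132
At α=0.1: p < α → reject H₀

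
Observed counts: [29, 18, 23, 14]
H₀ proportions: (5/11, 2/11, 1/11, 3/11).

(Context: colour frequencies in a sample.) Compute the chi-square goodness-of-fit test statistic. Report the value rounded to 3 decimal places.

n = 84; E_i = n·p_i = [38.18, 15.27, 7.64, 22.91]
χ² = (29−38.18)²/38.18 + (18−15.27)²/15.27 + (23−7.64)²/7.64 + (14−22.91)²/22.91 = 37.0698
df = 3

test statistic = 37.070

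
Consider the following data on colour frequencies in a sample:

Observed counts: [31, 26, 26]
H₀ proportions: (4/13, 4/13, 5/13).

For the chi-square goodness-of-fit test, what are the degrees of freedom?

degrees of freedom = 2

df = k − 1 = 3 − 1 = 2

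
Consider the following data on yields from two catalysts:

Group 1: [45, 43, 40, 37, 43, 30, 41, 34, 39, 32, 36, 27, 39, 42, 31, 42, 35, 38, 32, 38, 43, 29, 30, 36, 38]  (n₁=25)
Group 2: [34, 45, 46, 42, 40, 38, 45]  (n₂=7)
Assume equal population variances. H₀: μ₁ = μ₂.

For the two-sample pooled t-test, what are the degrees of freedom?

df = n₁ + n₂ − 2 = 25 + 7 − 2 = 30

degrees of freedom = 30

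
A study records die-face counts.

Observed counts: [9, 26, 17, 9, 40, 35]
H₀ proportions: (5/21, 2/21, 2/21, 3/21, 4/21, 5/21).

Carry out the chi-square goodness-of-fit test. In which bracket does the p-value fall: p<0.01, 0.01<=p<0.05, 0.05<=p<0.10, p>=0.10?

p-value bracket: p<0.01

n = 136; E_i = n·p_i = [32.38, 12.95, 12.95, 19.43, 25.90, 32.38]
χ² = (9−32.38)²/32.38 + (26−12.95)²/12.95 + (17−12.95)²/12.95 + (9−19.43)²/19.43 + (40−25.90)²/25.90 + (35−32.38)²/32.38 = 44.7699
df = 5
p-value (upper-tail) = 0.00000
→ bracket: p<0.01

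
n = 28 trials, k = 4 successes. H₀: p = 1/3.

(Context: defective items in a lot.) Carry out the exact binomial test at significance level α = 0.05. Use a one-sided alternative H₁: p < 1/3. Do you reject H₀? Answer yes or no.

reject H₀: yes

Exact binomial: n=28, k=4, p₀=1/3=0.3333
P(X≤4) from Σ C(n,i)·p₀^i·(1−p₀)^(n−i)
p-value (one-sided, H₁ less) = 0.02111
At α=0.05: p < α → reject H₀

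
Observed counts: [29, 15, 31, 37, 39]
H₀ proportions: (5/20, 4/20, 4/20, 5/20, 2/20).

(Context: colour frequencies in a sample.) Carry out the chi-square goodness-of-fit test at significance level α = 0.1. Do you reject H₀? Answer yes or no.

reject H₀: yes

n = 151; E_i = n·p_i = [37.75, 30.20, 30.20, 37.75, 15.10]
χ² = (29−37.75)²/37.75 + (15−30.20)²/30.20 + (31−30.20)²/30.20 + (37−37.75)²/37.75 + (39−15.10)²/15.10 = 47.5430
df = 4
p-value (upper-tail) = 0.00000
At α=0.1: p < α → reject H₀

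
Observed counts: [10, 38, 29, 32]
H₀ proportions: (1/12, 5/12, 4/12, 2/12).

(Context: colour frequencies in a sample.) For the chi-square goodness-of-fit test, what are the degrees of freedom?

degrees of freedom = 3

df = k − 1 = 4 − 1 = 3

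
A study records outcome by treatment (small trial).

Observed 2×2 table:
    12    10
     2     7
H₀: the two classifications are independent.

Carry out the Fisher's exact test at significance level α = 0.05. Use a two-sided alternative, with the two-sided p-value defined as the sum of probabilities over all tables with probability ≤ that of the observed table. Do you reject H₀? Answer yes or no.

reject H₀: no

Margins: r₁=22, r₂=9, c₁=14, c₂=17, n=31
p_obs = C(22,12)·C(9,2)/C(31,14); sum pmf over tables with pmf ≤ p_obs
p-value (two-sided) = 0.13166
At α=0.05: p ≥ α → fail to reject H₀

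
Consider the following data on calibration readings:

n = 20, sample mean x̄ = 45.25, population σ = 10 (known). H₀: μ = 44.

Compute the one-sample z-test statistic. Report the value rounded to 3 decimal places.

test statistic = 0.559

SE = σ/√n = 10/√20 = 2.2361
z = (x̄−μ₀)/SE = (45.25−44)/2.2361 = 0.5590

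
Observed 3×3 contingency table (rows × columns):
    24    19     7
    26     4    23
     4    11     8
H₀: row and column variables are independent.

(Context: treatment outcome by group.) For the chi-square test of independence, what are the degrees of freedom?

degrees of freedom = 4

df = (r−1)(c−1) = (3−1)·(3−1) = 4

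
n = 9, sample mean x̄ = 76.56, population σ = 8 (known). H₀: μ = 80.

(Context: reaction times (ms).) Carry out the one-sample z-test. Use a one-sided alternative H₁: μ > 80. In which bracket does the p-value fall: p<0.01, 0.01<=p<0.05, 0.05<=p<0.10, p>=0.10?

SE = σ/√n = 8/√9 = 2.6667
z = (x̄−μ₀)/SE = (76.56−80)/2.6667 = -1.2900
p-value (one-sided, H₁ greater) = 0.90147
→ bracket: p>=0.10

p-value bracket: p>=0.10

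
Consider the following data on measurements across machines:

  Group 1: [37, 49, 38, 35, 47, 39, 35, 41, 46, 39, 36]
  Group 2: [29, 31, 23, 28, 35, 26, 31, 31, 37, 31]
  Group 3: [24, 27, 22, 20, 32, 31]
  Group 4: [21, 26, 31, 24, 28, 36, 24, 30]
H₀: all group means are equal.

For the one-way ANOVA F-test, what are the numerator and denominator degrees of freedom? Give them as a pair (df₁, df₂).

k = 4 groups, N = 35 total
df = (k−1, N−k) = (4−1, 35−4) = (3, 31)

degrees of freedom = [3, 31]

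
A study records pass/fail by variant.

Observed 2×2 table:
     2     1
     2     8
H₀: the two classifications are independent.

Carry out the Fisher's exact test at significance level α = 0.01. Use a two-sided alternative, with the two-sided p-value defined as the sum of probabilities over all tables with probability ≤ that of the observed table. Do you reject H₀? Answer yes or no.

reject H₀: no

Margins: r₁=3, r₂=10, c₁=4, c₂=9, n=13
p_obs = C(3,2)·C(10,2)/C(13,4); sum pmf over tables with pmf ≤ p_obs
p-value (two-sided) = 0.20280
At α=0.01: p ≥ α → fail to reject H₀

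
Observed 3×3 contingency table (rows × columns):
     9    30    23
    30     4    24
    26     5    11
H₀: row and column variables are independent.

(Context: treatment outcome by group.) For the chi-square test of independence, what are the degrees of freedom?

degrees of freedom = 4

df = (r−1)(c−1) = (3−1)·(3−1) = 4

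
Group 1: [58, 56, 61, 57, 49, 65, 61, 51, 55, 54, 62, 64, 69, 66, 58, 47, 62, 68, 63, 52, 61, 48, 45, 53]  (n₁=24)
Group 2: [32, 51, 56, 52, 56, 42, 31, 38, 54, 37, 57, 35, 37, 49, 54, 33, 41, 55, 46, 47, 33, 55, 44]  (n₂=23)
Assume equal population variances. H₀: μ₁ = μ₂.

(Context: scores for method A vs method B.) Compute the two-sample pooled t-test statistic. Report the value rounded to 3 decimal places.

x̄₁=57.708, s₁=6.798, n₁=24
x̄₂=45.000, s₂=9.070, n₂=23
s_p² = [23·6.798² + 22·9.070²]/45 = 63.8435
SE = √(s_p²·(1/24+1/23)) = 2.3315
t = (57.708−45.000)/2.3315 = 5.4507
df = 45

test statistic = 5.451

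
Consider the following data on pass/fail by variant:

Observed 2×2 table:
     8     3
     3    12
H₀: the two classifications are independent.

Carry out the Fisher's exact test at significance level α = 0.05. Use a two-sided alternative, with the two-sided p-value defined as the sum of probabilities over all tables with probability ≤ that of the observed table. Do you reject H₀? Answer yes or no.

reject H₀: yes

Margins: r₁=11, r₂=15, c₁=11, c₂=15, n=26
p_obs = C(11,8)·C(15,3)/C(26,11); sum pmf over tables with pmf ≤ p_obs
p-value (two-sided) = 0.01494
At α=0.05: p < α → reject H₀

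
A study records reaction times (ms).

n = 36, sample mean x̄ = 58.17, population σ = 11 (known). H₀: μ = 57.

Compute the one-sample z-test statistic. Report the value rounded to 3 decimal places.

SE = σ/√n = 11/√36 = 1.8333
z = (x̄−μ₀)/SE = (58.17−57)/1.8333 = 0.6382

test statistic = 0.638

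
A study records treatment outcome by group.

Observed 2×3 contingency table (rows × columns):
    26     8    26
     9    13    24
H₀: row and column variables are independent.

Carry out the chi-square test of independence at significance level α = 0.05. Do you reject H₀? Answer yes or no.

reject H₀: yes

Row totals [60, 46], col totals [35, 21, 50], n=106
χ² = (26−19.81)²/19.81 + (8−11.89)²/11.89 + (26−28.30)²/28.30 + (9−15.19)²/15.19 + (13−9.11)²/9.11 + (24−21.70)²/21.70 = 7.8149
df = 2
p-value (upper-tail) = 0.02009
At α=0.05: p < α → reject H₀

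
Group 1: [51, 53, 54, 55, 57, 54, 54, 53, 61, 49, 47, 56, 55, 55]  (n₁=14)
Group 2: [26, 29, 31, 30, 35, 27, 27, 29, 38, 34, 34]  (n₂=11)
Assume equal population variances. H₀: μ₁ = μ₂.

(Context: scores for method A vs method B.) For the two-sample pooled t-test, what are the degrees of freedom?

df = n₁ + n₂ − 2 = 14 + 11 − 2 = 23

degrees of freedom = 23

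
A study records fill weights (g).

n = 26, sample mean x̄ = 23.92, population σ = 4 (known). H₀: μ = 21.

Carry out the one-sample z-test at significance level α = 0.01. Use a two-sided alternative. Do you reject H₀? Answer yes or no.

reject H₀: yes

SE = σ/√n = 4/√26 = 0.7845
z = (x̄−μ₀)/SE = (23.92−21)/0.7845 = 3.7223
p-value (two-sided) = 0.00020
At α=0.01: p < α → reject H₀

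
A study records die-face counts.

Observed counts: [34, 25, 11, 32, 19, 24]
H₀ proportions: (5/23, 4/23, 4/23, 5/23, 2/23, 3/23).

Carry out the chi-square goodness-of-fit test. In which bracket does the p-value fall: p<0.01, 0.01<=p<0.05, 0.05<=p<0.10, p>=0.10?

n = 145; E_i = n·p_i = [31.52, 25.22, 25.22, 31.52, 12.61, 18.91]
χ² = (34−31.52)²/31.52 + (25−25.22)²/25.22 + (11−25.22)²/25.22 + (32−31.52)²/31.52 + (19−12.61)²/12.61 + (24−18.91)²/18.91 = 12.8276
df = 5
p-value (upper-tail) = 0.02505
→ bracket: 0.01<=p<0.05

p-value bracket: 0.01<=p<0.05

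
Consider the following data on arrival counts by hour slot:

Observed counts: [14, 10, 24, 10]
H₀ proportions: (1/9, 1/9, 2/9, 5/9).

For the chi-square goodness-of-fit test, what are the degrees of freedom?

df = k − 1 = 4 − 1 = 3

degrees of freedom = 3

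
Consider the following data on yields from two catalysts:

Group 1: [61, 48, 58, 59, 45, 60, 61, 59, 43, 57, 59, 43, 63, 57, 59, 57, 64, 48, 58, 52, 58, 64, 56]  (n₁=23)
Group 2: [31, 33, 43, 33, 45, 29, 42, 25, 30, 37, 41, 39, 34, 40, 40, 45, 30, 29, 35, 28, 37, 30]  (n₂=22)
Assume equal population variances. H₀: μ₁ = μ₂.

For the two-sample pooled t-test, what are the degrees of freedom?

degrees of freedom = 43

df = n₁ + n₂ − 2 = 23 + 22 − 2 = 43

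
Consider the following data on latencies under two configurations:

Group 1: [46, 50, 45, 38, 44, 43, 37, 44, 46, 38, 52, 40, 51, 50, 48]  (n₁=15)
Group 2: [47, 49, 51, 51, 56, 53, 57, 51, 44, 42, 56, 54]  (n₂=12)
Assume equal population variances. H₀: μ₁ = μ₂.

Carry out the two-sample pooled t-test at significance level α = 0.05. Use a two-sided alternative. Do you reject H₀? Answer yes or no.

x̄₁=44.800, s₁=4.916, n₁=15
x̄₂=50.917, s₂=4.757, n₂=12
s_p² = [14·4.916² + 11·4.757²]/25 = 23.4927
SE = √(s_p²·(1/15+1/12)) = 1.8772
t = (44.800−50.917)/1.8772 = -3.2584
df = 25
p-value (two-sided) = 0.00322
At α=0.05: p < α → reject H₀

reject H₀: yes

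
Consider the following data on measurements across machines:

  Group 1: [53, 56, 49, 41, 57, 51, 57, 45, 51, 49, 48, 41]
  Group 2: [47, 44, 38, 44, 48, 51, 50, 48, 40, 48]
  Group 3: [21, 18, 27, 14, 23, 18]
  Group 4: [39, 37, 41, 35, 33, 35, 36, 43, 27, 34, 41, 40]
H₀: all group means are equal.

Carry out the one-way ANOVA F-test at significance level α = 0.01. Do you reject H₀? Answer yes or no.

Group means [49.83, 45.80, 20.17, 36.75], grand mean 40.450
SSB = Σnᵢ(x̄ᵢ−x̄)² = 3975.550; SSW = ΣΣ(x−x̄ᵢ)² = 816.350
MSB = 3975.550/3 = 1325.1833; MSW = 816.350/36 = 22.6764
F = MSB/MSW = 58.4389
df = (3, 36)
p-value (upper-tail) = 0.00000
At α=0.01: p < α → reject H₀

reject H₀: yes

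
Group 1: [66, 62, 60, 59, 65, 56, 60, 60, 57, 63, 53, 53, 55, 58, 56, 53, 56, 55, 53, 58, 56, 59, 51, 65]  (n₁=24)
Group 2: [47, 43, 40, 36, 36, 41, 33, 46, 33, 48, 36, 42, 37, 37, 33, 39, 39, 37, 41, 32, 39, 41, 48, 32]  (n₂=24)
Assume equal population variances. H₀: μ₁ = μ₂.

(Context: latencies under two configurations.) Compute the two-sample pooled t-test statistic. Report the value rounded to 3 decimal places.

x̄₁=57.875, s₁=4.174, n₁=24
x̄₂=39.000, s₂=4.926, n₂=24
s_p² = [23·4.174² + 23·4.926²]/46 = 20.8397
SE = √(s_p²·(1/24+1/24)) = 1.3178
t = (57.875−39.000)/1.3178 = 14.3229
df = 46

test statistic = 14.323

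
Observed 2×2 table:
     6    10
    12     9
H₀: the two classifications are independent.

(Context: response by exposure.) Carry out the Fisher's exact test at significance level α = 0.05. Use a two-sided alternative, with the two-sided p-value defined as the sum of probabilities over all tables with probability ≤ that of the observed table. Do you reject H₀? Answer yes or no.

reject H₀: no

Margins: r₁=16, r₂=21, c₁=18, c₂=19, n=37
p_obs = C(16,6)·C(21,12)/C(37,18); sum pmf over tables with pmf ≤ p_obs
p-value (two-sided) = 0.32454
At α=0.05: p ≥ α → fail to reject H₀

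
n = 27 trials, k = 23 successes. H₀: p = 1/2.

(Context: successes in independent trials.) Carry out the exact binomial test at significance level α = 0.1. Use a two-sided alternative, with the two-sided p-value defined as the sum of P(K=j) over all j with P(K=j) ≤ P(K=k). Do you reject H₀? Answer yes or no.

reject H₀: yes

Exact binomial: n=27, k=23, p₀=1/2=0.5000
P(X=j) = C(n,j)·p₀^j·(1−p₀)^(n−j); p = Σ P(X=j) over j with P(X=j) ≤ P(X=23)
p-value (two-sided) = 0.00031
At α=0.1: p < α → reject H₀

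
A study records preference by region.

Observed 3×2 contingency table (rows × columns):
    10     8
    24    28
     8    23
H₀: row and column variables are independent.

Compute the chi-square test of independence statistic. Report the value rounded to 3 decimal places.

test statistic = 5.070

Row totals [18, 52, 31], col totals [42, 59], n=101
χ² = (10−7.49)²/7.49 + (8−10.51)²/10.51 + (24−21.62)²/21.62 + (28−30.38)²/30.38 + (8−12.89)²/12.89 + (23−18.11)²/18.11 = 5.0702
df = 2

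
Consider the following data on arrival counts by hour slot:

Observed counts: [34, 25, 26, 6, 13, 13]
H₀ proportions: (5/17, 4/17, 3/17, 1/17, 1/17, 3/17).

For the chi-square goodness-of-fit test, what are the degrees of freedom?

df = k − 1 = 6 − 1 = 5

degrees of freedom = 5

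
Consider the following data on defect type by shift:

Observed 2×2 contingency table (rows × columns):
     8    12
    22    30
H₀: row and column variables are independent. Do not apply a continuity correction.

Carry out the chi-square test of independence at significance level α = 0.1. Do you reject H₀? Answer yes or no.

reject H₀: no

Row totals [20, 52], col totals [30, 42], n=72
χ² = (8−8.33)²/8.33 + (12−11.67)²/11.67 + (22−21.67)²/21.67 + (30−30.33)²/30.33 = 0.0316
df = 1
p-value (upper-tail) = 0.85880
At α=0.1: p ≥ α → fail to reject H₀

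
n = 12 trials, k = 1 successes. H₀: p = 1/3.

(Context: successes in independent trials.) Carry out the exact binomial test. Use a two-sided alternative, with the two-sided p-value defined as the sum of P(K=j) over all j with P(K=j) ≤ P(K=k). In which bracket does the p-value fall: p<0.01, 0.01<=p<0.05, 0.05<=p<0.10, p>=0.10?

Exact binomial: n=12, k=1, p₀=1/3=0.3333
P(X=j) = C(n,j)·p₀^j·(1−p₀)^(n−j); p = Σ P(X=j) over j with P(X=j) ≤ P(X=1)
p-value (two-sided) = 0.07271
→ bracket: 0.05<=p<0.10

p-value bracket: 0.05<=p<0.10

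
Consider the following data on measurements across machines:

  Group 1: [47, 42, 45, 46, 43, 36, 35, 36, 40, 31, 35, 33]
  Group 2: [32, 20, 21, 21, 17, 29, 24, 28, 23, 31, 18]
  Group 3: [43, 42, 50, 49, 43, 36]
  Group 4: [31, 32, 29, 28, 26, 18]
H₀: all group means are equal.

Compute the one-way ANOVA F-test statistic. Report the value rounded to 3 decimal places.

test statistic = 26.900

Group means [39.08, 24.00, 43.83, 27.33], grand mean 33.143
SSB = Σnᵢ(x̄ᵢ−x̄)² = 2231.202; SSW = ΣΣ(x−x̄ᵢ)² = 857.083
MSB = 2231.202/3 = 743.7341; MSW = 857.083/31 = 27.6478
F = MSB/MSW = 26.9003
df = (3, 31)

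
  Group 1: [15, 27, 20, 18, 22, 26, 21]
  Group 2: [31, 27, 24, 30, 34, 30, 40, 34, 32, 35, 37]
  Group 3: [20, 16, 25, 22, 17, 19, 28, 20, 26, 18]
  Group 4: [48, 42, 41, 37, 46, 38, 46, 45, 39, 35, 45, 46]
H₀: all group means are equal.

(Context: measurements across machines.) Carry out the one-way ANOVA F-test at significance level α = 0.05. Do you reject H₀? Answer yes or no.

reject H₀: yes

Group means [21.29, 32.18, 21.10, 42.33], grand mean 30.550
SSB = Σnᵢ(x̄ᵢ−x̄)² = 3189.268; SSW = ΣΣ(x−x̄ᵢ)² = 658.632
MSB = 3189.268/3 = 1063.0895; MSW = 658.632/36 = 18.2953
F = MSB/MSW = 58.1072
df = (3, 36)
p-value (upper-tail) = 0.00000
At α=0.05: p < α → reject H₀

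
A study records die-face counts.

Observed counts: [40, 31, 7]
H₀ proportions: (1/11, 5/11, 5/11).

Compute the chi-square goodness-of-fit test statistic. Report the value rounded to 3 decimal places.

test statistic = 176.128

n = 78; E_i = n·p_i = [7.09, 35.45, 35.45]
χ² = (40−7.09)²/7.09 + (31−35.45)²/35.45 + (7−35.45)²/35.45 = 176.1282
df = 2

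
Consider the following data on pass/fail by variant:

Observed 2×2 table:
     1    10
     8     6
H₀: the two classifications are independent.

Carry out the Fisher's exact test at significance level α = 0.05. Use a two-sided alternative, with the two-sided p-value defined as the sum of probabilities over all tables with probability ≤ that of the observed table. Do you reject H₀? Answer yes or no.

Margins: r₁=11, r₂=14, c₁=9, c₂=16, n=25
p_obs = C(11,1)·C(14,8)/C(25,9); sum pmf over tables with pmf ≤ p_obs
p-value (two-sided) = 0.03301
At α=0.05: p < α → reject H₀

reject H₀: yes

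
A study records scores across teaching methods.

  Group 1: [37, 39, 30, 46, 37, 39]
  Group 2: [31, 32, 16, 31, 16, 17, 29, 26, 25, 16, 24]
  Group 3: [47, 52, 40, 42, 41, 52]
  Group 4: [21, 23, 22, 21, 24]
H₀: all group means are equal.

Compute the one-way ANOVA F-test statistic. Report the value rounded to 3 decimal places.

test statistic = 27.989

Group means [38.00, 23.91, 45.67, 22.20], grand mean 31.286
SSB = Σnᵢ(x̄ᵢ−x̄)² = 2522.672; SSW = ΣΣ(x−x̄ᵢ)² = 721.042
MSB = 2522.672/3 = 840.8906; MSW = 721.042/24 = 30.0434
F = MSB/MSW = 27.9892
df = (3, 24)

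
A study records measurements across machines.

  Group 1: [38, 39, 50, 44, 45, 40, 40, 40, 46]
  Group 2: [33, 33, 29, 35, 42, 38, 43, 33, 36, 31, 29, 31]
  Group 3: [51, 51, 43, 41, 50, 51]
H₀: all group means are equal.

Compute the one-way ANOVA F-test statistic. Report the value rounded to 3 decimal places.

Group means [42.44, 34.42, 47.83], grand mean 40.074
SSB = Σnᵢ(x̄ᵢ−x̄)² = 795.880; SSW = ΣΣ(x−x̄ᵢ)² = 467.972
MSB = 795.880/2 = 397.9398; MSW = 467.972/24 = 19.4988
F = MSB/MSW = 20.4084
df = (2, 24)

test statistic = 20.408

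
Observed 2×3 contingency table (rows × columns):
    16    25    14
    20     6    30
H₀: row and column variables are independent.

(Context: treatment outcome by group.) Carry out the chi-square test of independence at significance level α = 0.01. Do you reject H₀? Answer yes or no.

Row totals [55, 56], col totals [36, 31, 44], n=111
χ² = (16−17.84)²/17.84 + (25−15.36)²/15.36 + (14−21.80)²/21.80 + (20−18.16)²/18.16 + (6−15.64)²/15.64 + (30−22.20)²/22.20 = 17.9002
df = 2
p-value (upper-tail) = 0.00013
At α=0.01: p < α → reject H₀

reject H₀: yes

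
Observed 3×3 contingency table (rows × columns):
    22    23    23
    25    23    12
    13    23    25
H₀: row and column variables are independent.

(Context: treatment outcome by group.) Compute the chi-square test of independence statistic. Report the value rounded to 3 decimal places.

test statistic = 8.513

Row totals [68, 60, 61], col totals [60, 69, 60], n=189
χ² = (22−21.59)²/21.59 + (23−24.83)²/24.83 + (23−21.59)²/21.59 + (25−19.05)²/19.05 + (23−21.90)²/21.90 + (12−19.05)²/19.05 + (13−19.37)²/19.37 + (23−22.27)²/22.27 + (25−19.37)²/19.37 = 8.5128
df = 4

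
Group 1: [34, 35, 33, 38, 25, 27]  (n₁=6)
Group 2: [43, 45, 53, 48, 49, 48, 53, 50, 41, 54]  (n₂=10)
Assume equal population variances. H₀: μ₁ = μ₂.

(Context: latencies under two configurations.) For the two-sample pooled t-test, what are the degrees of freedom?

df = n₁ + n₂ − 2 = 6 + 10 − 2 = 14

degrees of freedom = 14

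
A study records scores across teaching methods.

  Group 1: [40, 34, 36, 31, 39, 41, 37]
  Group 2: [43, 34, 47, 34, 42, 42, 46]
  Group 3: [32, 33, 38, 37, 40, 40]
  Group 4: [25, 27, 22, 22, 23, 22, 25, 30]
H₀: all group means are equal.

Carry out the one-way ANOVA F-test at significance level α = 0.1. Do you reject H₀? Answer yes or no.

Group means [36.86, 41.14, 36.67, 24.50], grand mean 34.357
SSB = Σnᵢ(x̄ᵢ−x̄)² = 1175.381; SSW = ΣΣ(x−x̄ᵢ)² = 357.048
MSB = 1175.381/3 = 391.7937; MSW = 357.048/24 = 14.8770
F = MSB/MSW = 26.3356
df = (3, 24)
p-value (upper-tail) = 0.00000
At α=0.1: p < α → reject H₀

reject H₀: yes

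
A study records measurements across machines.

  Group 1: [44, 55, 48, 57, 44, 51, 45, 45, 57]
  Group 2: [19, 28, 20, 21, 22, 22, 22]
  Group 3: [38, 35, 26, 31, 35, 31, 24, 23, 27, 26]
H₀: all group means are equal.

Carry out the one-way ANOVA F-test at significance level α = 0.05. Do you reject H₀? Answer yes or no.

reject H₀: yes

Group means [49.56, 22.00, 29.60], grand mean 34.462
SSB = Σnᵢ(x̄ᵢ−x̄)² = 3373.839; SSW = ΣΣ(x−x̄ᵢ)² = 538.622
MSB = 3373.839/2 = 1686.9197; MSW = 538.622/23 = 23.4184
F = MSB/MSW = 72.0341
df = (2, 23)
p-value (upper-tail) = 0.00000
At α=0.05: p < α → reject H₀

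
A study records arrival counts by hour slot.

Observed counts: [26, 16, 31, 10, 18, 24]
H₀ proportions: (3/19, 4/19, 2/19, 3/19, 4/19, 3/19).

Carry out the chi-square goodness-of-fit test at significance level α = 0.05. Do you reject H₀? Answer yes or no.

n = 125; E_i = n·p_i = [19.74, 26.32, 13.16, 19.74, 26.32, 19.74]
χ² = (26−19.74)²/19.74 + (16−26.32)²/26.32 + (31−13.16)²/13.16 + (10−19.74)²/19.74 + (18−26.32)²/26.32 + (24−19.74)²/19.74 = 38.5773
df = 5
p-value (upper-tail) = 0.00000
At α=0.05: p < α → reject H₀

reject H₀: yes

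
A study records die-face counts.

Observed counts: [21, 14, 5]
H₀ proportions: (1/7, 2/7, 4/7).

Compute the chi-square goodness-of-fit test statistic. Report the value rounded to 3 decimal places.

n = 40; E_i = n·p_i = [5.71, 11.43, 22.86]
χ² = (21−5.71)²/5.71 + (14−11.43)²/11.43 + (5−22.86)²/22.86 = 55.4188
df = 2

test statistic = 55.419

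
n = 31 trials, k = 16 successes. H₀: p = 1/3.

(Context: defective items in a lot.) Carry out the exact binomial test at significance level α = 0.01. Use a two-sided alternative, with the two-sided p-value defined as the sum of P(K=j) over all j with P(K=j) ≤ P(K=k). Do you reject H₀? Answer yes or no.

reject H₀: no

Exact binomial: n=31, k=16, p₀=1/3=0.3333
P(X=j) = C(n,j)·p₀^j·(1−p₀)^(n−j); p = Σ P(X=j) over j with P(X=j) ≤ P(X=16)
p-value (two-sided) = 0.03628
At α=0.01: p ≥ α → fail to reject H₀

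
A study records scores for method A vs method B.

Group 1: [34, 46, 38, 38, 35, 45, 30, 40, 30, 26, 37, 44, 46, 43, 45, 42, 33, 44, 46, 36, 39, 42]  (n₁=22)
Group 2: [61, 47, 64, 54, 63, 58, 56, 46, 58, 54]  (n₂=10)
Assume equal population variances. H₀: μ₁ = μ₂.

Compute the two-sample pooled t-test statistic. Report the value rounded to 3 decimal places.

test statistic = -7.516

x̄₁=39.045, s₁=5.884, n₁=22
x̄₂=56.100, s₂=6.100, n₂=10
s_p² = [21·5.884² + 9·6.100²]/30 = 35.3952
SE = √(s_p²·(1/22+1/10)) = 2.2690
t = (39.045−56.100)/2.2690 = -7.5163
df = 30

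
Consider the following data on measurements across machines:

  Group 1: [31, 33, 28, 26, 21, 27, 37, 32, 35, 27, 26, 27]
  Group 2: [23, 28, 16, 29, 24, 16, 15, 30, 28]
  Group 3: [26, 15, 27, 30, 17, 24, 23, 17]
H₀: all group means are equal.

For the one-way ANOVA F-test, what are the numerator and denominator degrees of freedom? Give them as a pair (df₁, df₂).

degrees of freedom = [2, 26]

k = 3 groups, N = 29 total
df = (k−1, N−k) = (3−1, 29−3) = (2, 26)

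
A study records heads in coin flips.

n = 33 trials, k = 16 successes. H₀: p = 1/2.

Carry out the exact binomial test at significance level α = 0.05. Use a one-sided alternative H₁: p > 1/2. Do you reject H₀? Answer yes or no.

Exact binomial: n=33, k=16, p₀=1/2=0.5000
P(X≥16) from Σ C(n,i)·p₀^i·(1−p₀)^(n−i)
p-value (one-sided, H₁ greater) = 0.63583
At α=0.05: p ≥ α → fail to reject H₀

reject H₀: no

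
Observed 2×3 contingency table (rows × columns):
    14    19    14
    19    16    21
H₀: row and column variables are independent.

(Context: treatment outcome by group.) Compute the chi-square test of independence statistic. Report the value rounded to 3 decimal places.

Row totals [47, 56], col totals [33, 35, 35], n=103
χ² = (14−15.06)²/15.06 + (19−15.97)²/15.97 + (14−15.97)²/15.97 + (19−17.94)²/17.94 + (16−19.03)²/19.03 + (21−19.03)²/19.03 = 1.6408
df = 2

test statistic = 1.641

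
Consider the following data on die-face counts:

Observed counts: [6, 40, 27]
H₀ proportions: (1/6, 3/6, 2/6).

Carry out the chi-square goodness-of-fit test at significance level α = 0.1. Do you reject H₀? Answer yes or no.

reject H₀: no

n = 73; E_i = n·p_i = [12.17, 36.50, 24.33]
χ² = (6−12.17)²/12.17 + (40−36.50)²/36.50 + (27−24.33)²/24.33 = 3.7534
df = 2
p-value (upper-tail) = 0.15309
At α=0.1: p ≥ α → fail to reject H₀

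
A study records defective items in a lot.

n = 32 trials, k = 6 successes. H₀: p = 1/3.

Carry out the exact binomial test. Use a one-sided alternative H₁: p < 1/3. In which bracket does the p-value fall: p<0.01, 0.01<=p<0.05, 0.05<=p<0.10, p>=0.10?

p-value bracket: 0.05<=p<0.10

Exact binomial: n=32, k=6, p₀=1/3=0.3333
P(X≤6) from Σ C(n,i)·p₀^i·(1−p₀)^(n−i)
p-value (one-sided, H₁ less) = 0.05438
→ bracket: 0.05<=p<0.10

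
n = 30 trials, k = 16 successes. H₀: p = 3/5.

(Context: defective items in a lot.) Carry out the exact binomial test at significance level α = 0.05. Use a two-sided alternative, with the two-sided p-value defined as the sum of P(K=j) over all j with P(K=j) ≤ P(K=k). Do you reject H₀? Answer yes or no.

reject H₀: no

Exact binomial: n=30, k=16, p₀=3/5=0.6000
P(X=j) = C(n,j)·p₀^j·(1−p₀)^(n−j); p = Σ P(X=j) over j with P(X=j) ≤ P(X=16)
p-value (two-sided) = 0.46178
At α=0.05: p ≥ α → fail to reject H₀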